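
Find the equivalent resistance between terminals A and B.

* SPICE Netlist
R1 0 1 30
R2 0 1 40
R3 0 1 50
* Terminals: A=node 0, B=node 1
Reduce the network between node 0 (A) and node 1 (B) by series/parallel combination:
  Rp1 = R1 ‖ R2 ‖ R3 (parallel, all between nodes 0 and 1) = 1/(1/30 + 1/40 + 1/50) = 12.77 Ω
R_eq = 12.77 Ω

Final answer: 12.77 Ω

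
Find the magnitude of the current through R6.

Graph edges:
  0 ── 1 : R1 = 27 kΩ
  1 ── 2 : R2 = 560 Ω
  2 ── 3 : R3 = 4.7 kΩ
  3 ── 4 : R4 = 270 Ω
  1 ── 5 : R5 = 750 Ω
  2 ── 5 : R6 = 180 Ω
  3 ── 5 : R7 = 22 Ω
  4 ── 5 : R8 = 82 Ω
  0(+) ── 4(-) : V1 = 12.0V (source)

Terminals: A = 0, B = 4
Nodal analysis, taking node 4 as the 0 V reference.
Source V1 fixes V_0 = 12 V.
KCL at each unknown node (sum of currents leaving = 0; resistances in Ω):
  Node 1: (V_1 - 12)/27000 + (V_1 - V_2)/560 + (V_1 - V_5)/750 = 0
  Node 2: (V_2 - V_1)/560 + (V_2 - V_3)/4700 + (V_2 - V_5)/180 = 0
  Node 3: (V_3 - V_2)/4700 + (V_3 - 0)/270 + (V_3 - V_5)/22 = 0
  Node 5: (V_5 - V_1)/750 + (V_5 - V_2)/180 + (V_5 - V_3)/22 + (V_5 - 0)/82 = 0
Collecting terms (coefficients in siemens):
  0.003156·V_1 - 0.001786·V_2 - 0.001333·V_5 = 0.0004444
  0.007554·V_2 - 0.001786·V_1 - 0.0002128·V_3 - 0.005556·V_5 = 0
  0.04937·V_3 - 0.0002128·V_2 - 0.04545·V_5 = 0
  0.06454·V_5 - 0.001333·V_1 - 0.005556·V_2 - 0.04545·V_3 = 0
Solving these 4 simultaneous equations (Gaussian elimination) gives:
  V_1 = 0.1901 V, V_2 = 0.06624 V, V_3 = 0.02603 V, V_5 = 0.02796 V
I_R6 = (V_2 - V_5)/R6 = (0.06624 - 0.02796)/180 = 0.0002126 A
|I_R6| = 0.0002126 A

Final answer: |I_R6| = 0.0002126 A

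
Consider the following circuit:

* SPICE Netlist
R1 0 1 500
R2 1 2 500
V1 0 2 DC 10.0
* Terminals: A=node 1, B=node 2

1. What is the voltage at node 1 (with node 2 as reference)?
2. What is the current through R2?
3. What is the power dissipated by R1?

Nodal analysis, taking node 2 as the 0 V reference.
Source V1 fixes V_0 = 10 V.
KCL at each unknown node (sum of currents leaving = 0; resistances in Ω):
  Node 1: (V_1 - 10)/500 + (V_1 - 0)/500 = 0
Collecting terms: 0.004 × V_1 = 0.02  =>  V_1 = 5 V
Part 1:
  Read off the nodal solution: V_1 = 5 V
Part 2:
  I_R2 = (V_1 - V_2)/R2 = (5 - 0)/500 = 0.01 A
  Magnitude: I_R2 = 0.01 A
Part 3:
  I_R1 = (V_0 - V_1)/R1 = (10 - 5)/500 = 0.01 A
  P_R1 = I_R1² × R1 = (0.01)² × 500 = 0.05 W

Final answers:
1. V_1 = 5 V
2. I_R2 = 0.01 A
3. P_R1 = 0.05 W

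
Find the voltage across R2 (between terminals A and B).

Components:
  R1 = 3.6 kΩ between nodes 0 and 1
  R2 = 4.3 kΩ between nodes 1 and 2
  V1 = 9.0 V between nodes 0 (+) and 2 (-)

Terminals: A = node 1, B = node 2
R1 and R2 are in series across V1 (node 0 → node 1 → node 2), and the output A–B is taken across R2, so this is a voltage divider.
Series current: I = V1/(R1 + R2) = 9/(3600 + 4300) = 9/7900 = 0.001139 A
V_R2 = I × R2 = V1 × R2/(R1 + R2) = 9 × 4300/7900 = 4.899 V

Final answer: 4.899 V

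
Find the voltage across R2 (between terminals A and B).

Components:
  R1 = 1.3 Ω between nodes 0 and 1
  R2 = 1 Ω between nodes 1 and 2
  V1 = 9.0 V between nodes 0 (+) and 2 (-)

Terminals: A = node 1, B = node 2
R1 and R2 are in series across V1 (node 0 → node 1 → node 2), and the output A–B is taken across R2, so this is a voltage divider.
Series current: I = V1/(R1 + R2) = 9/(1.3 + 1) = 9/2.3 = 3.913 A
V_R2 = I × R2 = V1 × R2/(R1 + R2) = 9 × 1/2.3 = 3.913 V

Final answer: 3.913 V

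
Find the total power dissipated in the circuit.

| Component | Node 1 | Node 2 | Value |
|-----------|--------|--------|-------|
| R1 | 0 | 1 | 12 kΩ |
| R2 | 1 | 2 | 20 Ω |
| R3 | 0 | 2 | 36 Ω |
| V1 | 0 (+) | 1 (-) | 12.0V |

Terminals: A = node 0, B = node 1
Nodal analysis, taking node 1 as the 0 V reference.
Source V1 fixes V_0 = 12 V.
KCL at each unknown node (sum of currents leaving = 0; resistances in Ω):
  Node 2: (V_2 - 0)/20 + (V_2 - 12)/36 = 0
Collecting terms: 0.07778 × V_2 = 0.3333  =>  V_2 = 4.286 V
Power in each resistor, P = (ΔV)²/R:
  P_R1 = (12 - 0)²/12000 = 0.012 W
  P_R2 = (0 - 4.286)²/20 = 0.9184 W
  P_R3 = (12 - 4.286)²/36 = 1.653 W
P_total = P_R1 + P_R2 + P_R3 = 2.583 W

Final answer: 2.583 W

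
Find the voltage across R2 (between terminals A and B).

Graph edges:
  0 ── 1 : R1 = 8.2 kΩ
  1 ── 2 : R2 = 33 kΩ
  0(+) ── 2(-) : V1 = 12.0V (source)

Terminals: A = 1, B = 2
R1 and R2 are in series across V1 (node 0 → node 1 → node 2), and the output A–B is taken across R2, so this is a voltage divider.
Series current: I = V1/(R1 + R2) = 12/(8200 + 33000) = 12/41200 = 0.0002913 A
V_R2 = I × R2 = V1 × R2/(R1 + R2) = 12 × 33000/41200 = 9.612 V

Final answer: 9.612 V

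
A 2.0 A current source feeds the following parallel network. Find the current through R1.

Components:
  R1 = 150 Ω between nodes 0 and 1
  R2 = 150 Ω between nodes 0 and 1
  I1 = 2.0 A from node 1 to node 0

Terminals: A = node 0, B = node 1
All resistors sit directly between nodes 0 and 1, so they are in parallel and share one voltage V; the full source current 2 A splits among them.
1/R_par = 1/150 + 1/150 = 0.01333 S  =>  R_par = 75 Ω
V = I × R_par = 2 × 75 = 150 V
I_R1 = V/R1 = 150/150 = 1 A

Final answer: 1 A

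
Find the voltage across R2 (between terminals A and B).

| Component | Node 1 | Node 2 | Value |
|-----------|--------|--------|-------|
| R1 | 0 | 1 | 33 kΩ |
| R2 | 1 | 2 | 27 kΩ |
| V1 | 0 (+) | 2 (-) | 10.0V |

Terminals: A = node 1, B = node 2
R1 and R2 are in series across V1 (node 0 → node 1 → node 2), and the output A–B is taken across R2, so this is a voltage divider.
Series current: I = V1/(R1 + R2) = 10/(33000 + 27000) = 10/60000 = 0.0001667 A
V_R2 = I × R2 = V1 × R2/(R1 + R2) = 10 × 27000/60000 = 4.5 V

Final answer: 4.5 V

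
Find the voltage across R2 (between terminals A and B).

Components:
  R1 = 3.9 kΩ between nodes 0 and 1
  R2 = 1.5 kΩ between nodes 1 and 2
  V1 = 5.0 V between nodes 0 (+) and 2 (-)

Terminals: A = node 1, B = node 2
R1 and R2 are in series across V1 (node 0 → node 1 → node 2), and the output A–B is taken across R2, so this is a voltage divider.
Series current: I = V1/(R1 + R2) = 5/(3900 + 1500) = 5/5400 = 0.0009259 A
V_R2 = I × R2 = V1 × R2/(R1 + R2) = 5 × 1500/5400 = 1.389 V

Final answer: 1.389 V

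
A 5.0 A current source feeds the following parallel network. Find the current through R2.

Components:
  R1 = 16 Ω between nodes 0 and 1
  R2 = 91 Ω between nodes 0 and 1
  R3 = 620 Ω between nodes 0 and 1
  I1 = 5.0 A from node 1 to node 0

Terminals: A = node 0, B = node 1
All resistors sit directly between nodes 0 and 1, so they are in parallel and share one voltage V; the full source current 5 A splits among them.
1/R_par = 1/16 + 1/91 + 1/620 = 0.0751 S  =>  R_par = 13.32 Ω
V = I × R_par = 5 × 13.32 = 66.58 V
I_R2 = V/R2 = 66.58/91 = 0.7316 A

Final answer: 0.7316 A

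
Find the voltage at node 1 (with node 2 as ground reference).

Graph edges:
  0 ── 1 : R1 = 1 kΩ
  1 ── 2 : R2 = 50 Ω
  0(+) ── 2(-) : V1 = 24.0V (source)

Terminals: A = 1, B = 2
Nodal analysis, taking node 2 as the 0 V reference.
Source V1 fixes V_0 = 24 V.
KCL at each unknown node (sum of currents leaving = 0; resistances in Ω):
  Node 1: (V_1 - 24)/1000 + (V_1 - 0)/50 = 0
Collecting terms: 0.021 × V_1 = 0.024  =>  V_1 = 1.143 V
The requested potential is V_1 = 1.143 V.

Final answer: V_1 = 1.143 V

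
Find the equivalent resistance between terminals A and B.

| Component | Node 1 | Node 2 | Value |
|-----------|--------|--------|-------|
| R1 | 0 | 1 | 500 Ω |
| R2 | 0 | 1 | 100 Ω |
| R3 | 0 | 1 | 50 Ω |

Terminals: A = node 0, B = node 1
Reduce the network between node 0 (A) and node 1 (B) by series/parallel combination:
  Rp1 = R1 ‖ R2 ‖ R3 (parallel, all between nodes 0 and 1) = 1/(1/500 + 1/100 + 1/50) = 31.25 Ω
R_eq = 31.25 Ω

Final answer: 31.25 Ω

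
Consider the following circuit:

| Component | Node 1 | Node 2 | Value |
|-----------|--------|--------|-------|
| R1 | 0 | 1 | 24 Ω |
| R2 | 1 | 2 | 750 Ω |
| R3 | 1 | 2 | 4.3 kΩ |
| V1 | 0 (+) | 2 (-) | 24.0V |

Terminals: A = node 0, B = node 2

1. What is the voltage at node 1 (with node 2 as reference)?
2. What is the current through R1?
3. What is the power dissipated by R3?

Nodal analysis, taking node 2 as the 0 V reference.
Source V1 fixes V_0 = 24 V.
KCL at each unknown node (sum of currents leaving = 0; resistances in Ω):
  Node 1: (V_1 - 24)/24 + (V_1 - 0)/750 + (V_1 - 0)/4300 = 0
Collecting terms: 0.04323 × V_1 = 1  =>  V_1 = 23.13 V
Part 1:
  Read off the nodal solution: V_1 = 23.13 V
Part 2:
  I_R1 = (V_0 - V_1)/R1 = (24 - 23.13)/24 = 0.03622 A
  Magnitude: I_R1 = 0.03622 A
Part 3:
  I_R3 = (V_1 - V_2)/R3 = (23.13 - 0)/4300 = 0.005379 A
  P_R3 = I_R3² × R3 = (0.005379)² × 4300 = 0.1244 W

Final answers:
1. V_1 = 23.13 V
2. I_R1 = 0.03622 A
3. P_R3 = 0.1244 W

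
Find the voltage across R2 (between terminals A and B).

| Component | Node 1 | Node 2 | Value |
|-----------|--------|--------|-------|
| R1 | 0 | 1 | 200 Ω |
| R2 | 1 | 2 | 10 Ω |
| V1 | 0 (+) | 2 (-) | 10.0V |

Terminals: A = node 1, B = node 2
R1 and R2 are in series across V1 (node 0 → node 1 → node 2), and the output A–B is taken across R2, so this is a voltage divider.
Series current: I = V1/(R1 + R2) = 10/(200 + 10) = 10/210 = 0.04762 A
V_R2 = I × R2 = V1 × R2/(R1 + R2) = 10 × 10/210 = 0.4762 V

Final answer: 0.4762 V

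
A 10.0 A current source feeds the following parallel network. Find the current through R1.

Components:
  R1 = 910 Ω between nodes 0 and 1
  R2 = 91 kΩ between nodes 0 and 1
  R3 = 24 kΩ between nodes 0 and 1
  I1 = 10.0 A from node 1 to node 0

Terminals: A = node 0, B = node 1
All resistors sit directly between nodes 0 and 1, so they are in parallel and share one voltage V; the full source current 10 A splits among them.
1/R_par = 1/910 + 1/91000 + 1/24000 = 0.001152 S  =>  R_par = 868.4 Ω
V = I × R_par = 10 × 868.4 = 8684 V
I_R1 = V/R1 = 8684/910 = 9.543 A

Final answer: 9.543 A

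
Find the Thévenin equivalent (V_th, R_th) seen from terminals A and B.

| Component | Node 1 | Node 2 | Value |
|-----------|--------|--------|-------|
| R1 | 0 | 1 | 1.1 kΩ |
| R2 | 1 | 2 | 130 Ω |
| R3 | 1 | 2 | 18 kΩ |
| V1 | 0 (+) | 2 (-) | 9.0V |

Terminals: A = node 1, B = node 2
Step 1 — V_th is the open-circuit voltage V_A - V_B (nothing connected across the terminals).
Nodal analysis, taking node 2 as the 0 V reference.
Source V1 fixes V_0 = 9 V.
KCL at each unknown node (sum of currents leaving = 0; resistances in Ω):
  Node 1: (V_1 - 9)/1100 + (V_1 - 0)/130 + (V_1 - 0)/18000 = 0
Collecting terms: 0.008657 × V_1 = 0.008182  =>  V_1 = 0.9451 V
V_th = V_1 - V_2 = 0.9451 - 0 = 0.9451 V
Step 2 — R_th: zero the source — replace V1 by a short circuit (node 2 merges into node 0) — and find the resistance seen between A (node 1) and B (node 0).
Reduce the network between node 1 (A) and node 0 (B) by series/parallel combination:
  Rp1 = R1 ‖ R2 ‖ R3 (parallel, all between nodes 0 and 1) = 1/(1/1100 + 1/130 + 1/18000) = 115.5 Ω
R_th = 115.5 Ω

Final answer: V_th = 0.9451 V, R_th = 115.5 Ω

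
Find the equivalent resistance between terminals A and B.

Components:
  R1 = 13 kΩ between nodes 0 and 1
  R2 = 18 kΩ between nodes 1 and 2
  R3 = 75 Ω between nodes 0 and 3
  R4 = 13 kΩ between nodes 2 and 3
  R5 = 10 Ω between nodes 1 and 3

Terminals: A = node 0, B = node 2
The network is not a plain series/parallel combination. Inject a 1 A test current into terminal A (node 0) and return it from terminal B (node 2); then R_eq = V_A / (1 A).
Nodal analysis, taking node 2 as the 0 V reference.
Current source I_test pushes 1 A into node 0 and draws it out of node 2.
KCL at each unknown node (sum of currents leaving = 0; resistances in Ω):
  Node 0: (V_0 - V_1)/13000 + (V_0 - V_3)/75 - 1 = 0
  Node 1: (V_1 - V_0)/13000 + (V_1 - 0)/18000 + (V_1 - V_3)/10 = 0
  Node 3: (V_3 - V_0)/75 + (V_3 - V_1)/10 + (V_3 - 0)/13000 = 0
Collecting terms (coefficients in siemens):
  0.01341·V_0 - 0.00007692·V_1 - 0.01333·V_3 = 1
  0.1001·V_1 - 0.00007692·V_0 - 0.1·V_3 = 0
  0.1134·V_3 - 0.01333·V_0 - 0.1·V_1 = 0
Solving these 3 simultaneous equations (Gaussian elimination) gives:
  V_0 = 7625 V, V_1 = 7546 V, V_3 = 7550 V
R_eq = V_0 / 1 A = 7625 Ω = 7.625 kΩ

Final answer: 7.625 kΩ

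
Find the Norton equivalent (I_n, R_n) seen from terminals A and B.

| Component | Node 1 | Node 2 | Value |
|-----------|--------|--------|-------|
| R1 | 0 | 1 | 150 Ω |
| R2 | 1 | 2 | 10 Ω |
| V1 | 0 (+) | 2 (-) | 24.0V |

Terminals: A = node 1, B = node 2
Find the Thévenin equivalent first; then I_n = V_th/R_th and R_n = R_th.
Step 1 — V_th is the open-circuit voltage V_A - V_B (nothing connected across the terminals).
Nodal analysis, taking node 2 as the 0 V reference.
Source V1 fixes V_0 = 24 V.
KCL at each unknown node (sum of currents leaving = 0; resistances in Ω):
  Node 1: (V_1 - 24)/150 + (V_1 - 0)/10 = 0
Collecting terms: 0.1067 × V_1 = 0.16  =>  V_1 = 1.5 V
V_th = V_1 - V_2 = 1.5 - 0 = 1.5 V
Step 2 — R_th: zero the source — replace V1 by a short circuit (node 2 merges into node 0) — and find the resistance seen between A (node 1) and B (node 0).
Reduce the network between node 1 (A) and node 0 (B) by series/parallel combination:
  Rp1 = R1 ‖ R2 (parallel, both between nodes 0 and 1) = 1/(1/150 + 1/10) = 9.375 Ω
R_th = 9.375 Ω
I_n = V_th/R_th = 1.5/9.375 = 0.16 A, and R_n = R_th = 9.375 Ω

Final answer: I_n = 0.16 A, R_n = 9.375 Ω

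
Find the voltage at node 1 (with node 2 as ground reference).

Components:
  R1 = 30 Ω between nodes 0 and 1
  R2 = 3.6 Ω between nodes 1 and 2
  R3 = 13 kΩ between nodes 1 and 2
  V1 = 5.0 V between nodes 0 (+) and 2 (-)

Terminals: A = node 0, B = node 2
Nodal analysis, taking node 2 as the 0 V reference.
Source V1 fixes V_0 = 5 V.
KCL at each unknown node (sum of currents leaving = 0; resistances in Ω):
  Node 1: (V_1 - 5)/30 + (V_1 - 0)/3.6 + (V_1 - 0)/13000 = 0
Collecting terms: 0.3112 × V_1 = 0.1667  =>  V_1 = 0.5356 V
The requested potential is V_1 = 0.5356 V.

Final answer: V_1 = 0.5356 V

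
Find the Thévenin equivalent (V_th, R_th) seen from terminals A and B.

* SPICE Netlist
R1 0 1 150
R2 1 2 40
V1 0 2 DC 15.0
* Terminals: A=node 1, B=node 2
Step 1 — V_th is the open-circuit voltage V_A - V_B (nothing connected across the terminals).
Nodal analysis, taking node 2 as the 0 V reference.
Source V1 fixes V_0 = 15 V.
KCL at each unknown node (sum of currents leaving = 0; resistances in Ω):
  Node 1: (V_1 - 15)/150 + (V_1 - 0)/40 = 0
Collecting terms: 0.03167 × V_1 = 0.1  =>  V_1 = 3.158 V
V_th = V_1 - V_2 = 3.158 - 0 = 3.158 V
Step 2 — R_th: zero the source — replace V1 by a short circuit (node 2 merges into node 0) — and find the resistance seen between A (node 1) and B (node 0).
Reduce the network between node 1 (A) and node 0 (B) by series/parallel combination:
  Rp1 = R1 ‖ R2 (parallel, both between nodes 0 and 1) = 1/(1/150 + 1/40) = 31.58 Ω
R_th = 31.58 Ω

Final answer: V_th = 3.158 V, R_th = 31.58 Ω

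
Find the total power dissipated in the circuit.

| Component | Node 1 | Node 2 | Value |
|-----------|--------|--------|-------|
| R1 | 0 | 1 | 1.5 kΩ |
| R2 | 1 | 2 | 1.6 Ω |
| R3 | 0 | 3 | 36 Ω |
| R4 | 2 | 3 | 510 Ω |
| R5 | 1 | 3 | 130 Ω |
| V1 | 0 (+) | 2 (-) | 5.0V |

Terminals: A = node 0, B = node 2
Nodal analysis, taking node 2 as the 0 V reference.
Source V1 fixes V_0 = 5 V.
KCL at each unknown node (sum of currents leaving = 0; resistances in Ω):
  Node 1: (V_1 - 5)/1500 + (V_1 - 0)/1.6 + (V_1 - V_3)/130 = 0
  Node 3: (V_3 - 5)/36 + (V_3 - 0)/510 + (V_3 - V_1)/130 = 0
Collecting terms (coefficients in siemens):
  0.6334·V_1 - 0.007692·V_3 = 0.003333
  0.03743·V_3 - 0.007692·V_1 = 0.1389
Determinant D = (0.6334)(0.03743) - (-0.007692)(-0.007692) = 0.02365
V_1 = [(0.003333)(0.03743) - (-0.007692)(0.1389)]/D = 0.05045 V
V_3 = [(0.6334)(0.1389) - (0.003333)(-0.007692)]/D = 3.721 V
Power in each resistor, P = (ΔV)²/R:
  P_R1 = (5 - 0.05045)²/1500 = 0.01633 W
  P_R2 = (0.05045 - 0)²/1.6 = 0.001591 W
  P_R3 = (5 - 3.721)²/36 = 0.04545 W
  P_R4 = (0 - 3.721)²/510 = 0.02715 W
  P_R5 = (0.05045 - 3.721)²/130 = 0.1036 W
P_total = P_R1 + P_R2 + P_R3 + P_R4 + P_R5 = 0.1941 W

Final answer: 0.1941 W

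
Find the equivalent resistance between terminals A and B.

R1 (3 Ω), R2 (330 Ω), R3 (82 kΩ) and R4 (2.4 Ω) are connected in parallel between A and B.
Reduce the network between node 0 (A) and node 1 (B) by series/parallel combination:
  Rp1 = R1 ‖ R2 ‖ R3 ‖ R4 (parallel, all between nodes 0 and 1) = 1/(1/3 + 1/330 + 1/82000 + 1/2.4) = 1.328 Ω
R_eq = 1.328 Ω

Final answer: 1.328 Ω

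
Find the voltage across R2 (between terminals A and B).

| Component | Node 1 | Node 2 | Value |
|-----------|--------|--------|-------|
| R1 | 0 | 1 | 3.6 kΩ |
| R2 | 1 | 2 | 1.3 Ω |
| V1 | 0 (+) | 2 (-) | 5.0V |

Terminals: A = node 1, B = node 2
R1 and R2 are in series across V1 (node 0 → node 1 → node 2), and the output A–B is taken across R2, so this is a voltage divider.
Series current: I = V1/(R1 + R2) = 5/(3600 + 1.3) = 5/3601 = 0.001388 A
V_R2 = I × R2 = V1 × R2/(R1 + R2) = 5 × 1.3/3601 = 0.001805 V

Final answer: 0.001805 V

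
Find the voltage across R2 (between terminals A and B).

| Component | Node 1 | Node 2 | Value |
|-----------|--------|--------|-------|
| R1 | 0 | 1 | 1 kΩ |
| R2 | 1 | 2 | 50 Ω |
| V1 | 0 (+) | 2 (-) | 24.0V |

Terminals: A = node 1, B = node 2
R1 and R2 are in series across V1 (node 0 → node 1 → node 2), and the output A–B is taken across R2, so this is a voltage divider.
Series current: I = V1/(R1 + R2) = 24/(1000 + 50) = 24/1050 = 0.02286 A
V_R2 = I × R2 = V1 × R2/(R1 + R2) = 24 × 50/1050 = 1.143 V

Final answer: 1.143 V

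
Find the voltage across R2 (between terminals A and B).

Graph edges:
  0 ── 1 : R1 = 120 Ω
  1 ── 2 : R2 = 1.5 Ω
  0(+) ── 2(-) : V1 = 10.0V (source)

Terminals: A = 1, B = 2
R1 and R2 are in series across V1 (node 0 → node 1 → node 2), and the output A–B is taken across R2, so this is a voltage divider.
Series current: I = V1/(R1 + R2) = 10/(120 + 1.5) = 10/121.5 = 0.0823 A
V_R2 = I × R2 = V1 × R2/(R1 + R2) = 10 × 1.5/121.5 = 0.1235 V

Final answer: 0.1235 V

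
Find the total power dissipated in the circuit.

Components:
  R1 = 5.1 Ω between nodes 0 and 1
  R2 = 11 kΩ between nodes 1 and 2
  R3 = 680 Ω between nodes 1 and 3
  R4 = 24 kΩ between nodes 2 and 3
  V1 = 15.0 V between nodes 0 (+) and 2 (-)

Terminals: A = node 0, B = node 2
Nodal analysis, taking node 2 as the 0 V reference.
Source V1 fixes V_0 = 15 V.
KCL at each unknown node (sum of currents leaving = 0; resistances in Ω):
  Node 1: (V_1 - 15)/5.1 + (V_1 - 0)/11000 + (V_1 - V_3)/680 = 0
  Node 3: (V_3 - V_1)/680 + (V_3 - 0)/24000 = 0
Collecting terms (coefficients in siemens):
  0.1976·V_1 - 0.001471·V_3 = 2.941
  0.001512·V_3 - 0.001471·V_1 = 0
Determinant D = (0.1976)(0.001512) - (-0.001471)(-0.001471) = 0.0002967
V_1 = [(2.941)(0.001512) - (-0.001471)(0)]/D = 14.99 V
V_3 = [(0.1976)(0) - (2.941)(-0.001471)]/D = 14.58 V
Power in each resistor, P = (ΔV)²/R:
  P_R1 = (15 - 14.99)²/5.1 = 0.00001979 W
  P_R2 = (14.99 - 0)²/11000 = 0.02043 W
  P_R3 = (14.99 - 14.58)²/680 = 0.0002509 W
  P_R4 = (0 - 14.58)²/24000 = 0.008854 W
P_total = P_R1 + P_R2 + P_R3 + P_R4 = 0.02955 W

Final answer: 0.02955 W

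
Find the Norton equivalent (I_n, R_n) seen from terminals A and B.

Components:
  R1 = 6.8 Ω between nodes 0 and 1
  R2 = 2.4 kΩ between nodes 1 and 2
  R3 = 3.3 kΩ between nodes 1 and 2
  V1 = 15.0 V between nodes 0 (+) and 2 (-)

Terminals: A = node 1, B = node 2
Find the Thévenin equivalent first; then I_n = V_th/R_th and R_n = R_th.
Step 1 — V_th is the open-circuit voltage V_A - V_B (nothing connected across the terminals).
Nodal analysis, taking node 2 as the 0 V reference.
Source V1 fixes V_0 = 15 V.
KCL at each unknown node (sum of currents leaving = 0; resistances in Ω):
  Node 1: (V_1 - 15)/6.8 + (V_1 - 0)/2400 + (V_1 - 0)/3300 = 0
Collecting terms: 0.1478 × V_1 = 2.206  =>  V_1 = 14.93 V
V_th = V_1 - V_2 = 14.93 - 0 = 14.93 V
Step 2 — R_th: zero the source — replace V1 by a short circuit (node 2 merges into node 0) — and find the resistance seen between A (node 1) and B (node 0).
Reduce the network between node 1 (A) and node 0 (B) by series/parallel combination:
  Rp1 = R1 ‖ R2 ‖ R3 (parallel, all between nodes 0 and 1) = 1/(1/6.8 + 1/2400 + 1/3300) = 6.767 Ω
R_th = 6.767 Ω
I_n = V_th/R_th = 14.93/6.767 = 2.206 A, and R_n = R_th = 6.767 Ω

Final answer: I_n = 2.206 A, R_n = 6.767 Ω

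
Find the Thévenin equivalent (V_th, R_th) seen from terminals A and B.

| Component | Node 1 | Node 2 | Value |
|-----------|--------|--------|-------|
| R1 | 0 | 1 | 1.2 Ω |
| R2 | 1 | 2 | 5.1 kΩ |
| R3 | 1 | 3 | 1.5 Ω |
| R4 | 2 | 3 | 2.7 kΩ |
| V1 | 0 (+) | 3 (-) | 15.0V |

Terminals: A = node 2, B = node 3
Step 1 — V_th is the open-circuit voltage V_A - V_B (nothing connected across the terminals).
Nodal analysis, taking node 3 as the 0 V reference.
Source V1 fixes V_0 = 15 V.
KCL at each unknown node (sum of currents leaving = 0; resistances in Ω):
  Node 1: (V_1 - 15)/1.2 + (V_1 - V_2)/5100 + (V_1 - 0)/1.5 = 0
  Node 2: (V_2 - V_1)/5100 + (V_2 - 0)/2700 = 0
Collecting terms (coefficients in siemens):
  1.5·V_1 - 0.0001961·V_2 = 12.5
  0.0005664·V_2 - 0.0001961·V_1 = 0
Determinant D = (1.5)(0.0005664) - (-0.0001961)(-0.0001961) = 0.0008497
V_1 = [(12.5)(0.0005664) - (-0.0001961)(0)]/D = 8.333 V
V_2 = [(1.5)(0) - (12.5)(-0.0001961)]/D = 2.884 V
V_th = V_2 - V_3 = 2.884 - 0 = 2.884 V
Step 2 — R_th: zero the source — replace V1 by a short circuit (node 3 merges into node 0) — and find the resistance seen between A (node 2) and B (node 0).
Reduce the network between node 2 (A) and node 0 (B) by series/parallel combination:
  Rp1 = R1 ‖ R3 (parallel, both between nodes 0 and 1) = 1/(1/1.2 + 1/1.5) = 0.6667 Ω
  Rs1 = R2 + Rp1 (series, joined only at node 1) = 5100 + 0.6667 = 5101 Ω
  Rp2 = R4 ‖ Rs1 (parallel, both between nodes 0 and 2) = 1/(1/2700 + 1/5101) = 1765 Ω
R_th = 1.765 kΩ

Final answer: V_th = 2.884 V, R_th = 1.765 kΩ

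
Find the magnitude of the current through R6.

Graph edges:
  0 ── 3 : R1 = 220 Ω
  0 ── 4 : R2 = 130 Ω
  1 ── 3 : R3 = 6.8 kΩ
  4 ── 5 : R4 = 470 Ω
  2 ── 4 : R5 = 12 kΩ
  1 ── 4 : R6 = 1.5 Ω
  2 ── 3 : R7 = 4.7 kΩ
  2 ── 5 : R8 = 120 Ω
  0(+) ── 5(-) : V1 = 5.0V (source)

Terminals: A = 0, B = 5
Nodal analysis, taking node 5 as the 0 V reference.
Source V1 fixes V_0 = 5 V.
KCL at each unknown node (sum of currents leaving = 0; resistances in Ω):
  Node 1: (V_1 - V_3)/6800 + (V_1 - V_4)/1.5 = 0
  Node 2: (V_2 - V_4)/12000 + (V_2 - V_3)/4700 + (V_2 - 0)/120 = 0
  Node 3: (V_3 - 5)/220 + (V_3 - V_1)/6800 + (V_3 - V_2)/4700 = 0
  Node 4: (V_4 - 5)/130 + (V_4 - 0)/470 + (V_4 - V_2)/12000 + (V_4 - V_1)/1.5 = 0
Collecting terms (coefficients in siemens):
  0.6668·V_1 - 0.0001471·V_3 - 0.6667·V_4 = 0
  0.008629·V_2 - 0.0002128·V_3 - 0.00008333·V_4 = 0
  0.004905·V_3 - 0.0001471·V_1 - 0.0002128·V_2 = 0.02273
  0.6766·V_4 - 0.6667·V_1 - 0.00008333·V_2 = 0.03846
Solving these 4 simultaneous equations (Gaussian elimination) gives:
  V_1 = 3.898 V, V_2 = 0.1549 V, V_3 = 4.757 V, V_4 = 3.898 V
I_R6 = (V_1 - V_4)/R6 = (3.898 - 3.898)/1.5 = 0.0001263 A
|I_R6| = 0.0001263 A

Final answer: |I_R6| = 0.0001263 A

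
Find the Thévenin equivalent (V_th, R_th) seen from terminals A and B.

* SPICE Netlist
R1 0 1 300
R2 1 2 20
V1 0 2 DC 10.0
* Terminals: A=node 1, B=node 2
Step 1 — V_th is the open-circuit voltage V_A - V_B (nothing connected across the terminals).
Nodal analysis, taking node 2 as the 0 V reference.
Source V1 fixes V_0 = 10 V.
KCL at each unknown node (sum of currents leaving = 0; resistances in Ω):
  Node 1: (V_1 - 10)/300 + (V_1 - 0)/20 = 0
Collecting terms: 0.05333 × V_1 = 0.03333  =>  V_1 = 0.625 V
V_th = V_1 - V_2 = 0.625 - 0 = 0.625 V
Step 2 — R_th: zero the source — replace V1 by a short circuit (node 2 merges into node 0) — and find the resistance seen between A (node 1) and B (node 0).
Reduce the network between node 1 (A) and node 0 (B) by series/parallel combination:
  Rp1 = R1 ‖ R2 (parallel, both between nodes 0 and 1) = 1/(1/300 + 1/20) = 18.75 Ω
R_th = 18.75 Ω

Final answer: V_th = 0.625 V, R_th = 18.75 Ω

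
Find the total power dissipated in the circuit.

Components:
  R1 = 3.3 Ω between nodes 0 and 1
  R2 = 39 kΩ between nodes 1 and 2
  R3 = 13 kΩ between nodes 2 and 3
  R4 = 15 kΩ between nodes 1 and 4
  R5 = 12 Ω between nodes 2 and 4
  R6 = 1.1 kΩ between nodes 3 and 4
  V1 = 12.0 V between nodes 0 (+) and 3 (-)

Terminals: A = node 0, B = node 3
Nodal analysis, taking node 3 as the 0 V reference.
Source V1 fixes V_0 = 12 V.
KCL at each unknown node (sum of currents leaving = 0; resistances in Ω):
  Node 1: (V_1 - 12)/3.3 + (V_1 - V_2)/39000 + (V_1 - V_4)/15000 = 0
  Node 2: (V_2 - V_1)/39000 + (V_2 - 0)/13000 + (V_2 - V_4)/12 = 0
  Node 4: (V_4 - V_1)/15000 + (V_4 - V_2)/12 + (V_4 - 0)/1100 = 0
Collecting terms (coefficients in siemens):
  0.3031·V_1 - 0.00002564·V_2 - 0.00006667·V_4 = 3.636
  0.08344·V_2 - 0.00002564·V_1 - 0.08333·V_4 = 0
  0.08431·V_4 - 0.00006667·V_1 - 0.08333·V_2 = 0
Solving these 3 simultaneous equations (Gaussian elimination) gives:
  V_1 = 12 V, V_2 = 1.029 V, V_4 = 1.027 V
Power in each resistor, P = (ΔV)²/R:
  P_R1 = (12 - 12)²/3.3 = 0.000003383 W
  P_R2 = (12 - 1.029)²/39000 = 0.003084 W
  P_R3 = (1.029 - 0)²/13000 = 0.00008147 W
  P_R4 = (12 - 1.027)²/15000 = 0.008023 W
  P_R5 = (1.029 - 1.027)²/12 = 0.0000004899 W
  P_R6 = (0 - 1.027)²/1100 = 0.0009583 W
P_total = P_R1 + P_R2 + P_R3 + P_R4 + P_R5 + P_R6 = 0.01215 W

Final answer: 0.01215 W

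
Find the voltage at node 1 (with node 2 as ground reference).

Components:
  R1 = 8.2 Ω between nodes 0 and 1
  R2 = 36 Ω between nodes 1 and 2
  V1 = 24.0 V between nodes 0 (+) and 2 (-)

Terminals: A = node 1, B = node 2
Nodal analysis, taking node 2 as the 0 V reference.
Source V1 fixes V_0 = 24 V.
KCL at each unknown node (sum of currents leaving = 0; resistances in Ω):
  Node 1: (V_1 - 24)/8.2 + (V_1 - 0)/36 = 0
Collecting terms: 0.1497 × V_1 = 2.927  =>  V_1 = 19.55 V
The requested potential is V_1 = 19.55 V.

Final answer: V_1 = 19.55 V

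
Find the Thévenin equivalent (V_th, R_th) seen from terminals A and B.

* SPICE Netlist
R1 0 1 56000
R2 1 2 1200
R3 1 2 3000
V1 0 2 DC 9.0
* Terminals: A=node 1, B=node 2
Step 1 — V_th is the open-circuit voltage V_A - V_B (nothing connected across the terminals).
Nodal analysis, taking node 2 as the 0 V reference.
Source V1 fixes V_0 = 9 V.
KCL at each unknown node (sum of currents leaving = 0; resistances in Ω):
  Node 1: (V_1 - 9)/56000 + (V_1 - 0)/1200 + (V_1 - 0)/3000 = 0
Collecting terms: 0.001185 × V_1 = 0.0001607  =>  V_1 = 0.1357 V
V_th = V_1 - V_2 = 0.1357 - 0 = 0.1357 V
Step 2 — R_th: zero the source — replace V1 by a short circuit (node 2 merges into node 0) — and find the resistance seen between A (node 1) and B (node 0).
Reduce the network between node 1 (A) and node 0 (B) by series/parallel combination:
  Rp1 = R1 ‖ R2 ‖ R3 (parallel, all between nodes 0 and 1) = 1/(1/56000 + 1/1200 + 1/3000) = 844.2 Ω
R_th = 844.2 Ω

Final answer: V_th = 0.1357 V, R_th = 844.2 Ω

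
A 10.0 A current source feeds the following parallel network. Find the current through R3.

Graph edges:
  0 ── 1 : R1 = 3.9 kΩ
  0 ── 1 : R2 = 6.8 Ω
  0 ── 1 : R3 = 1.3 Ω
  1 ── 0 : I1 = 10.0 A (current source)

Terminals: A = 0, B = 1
All resistors sit directly between nodes 0 and 1, so they are in parallel and share one voltage V; the full source current 10 A splits among them.
1/R_par = 1/3900 + 1/6.8 + 1/1.3 = 0.9165 S  =>  R_par = 1.091 Ω
V = I × R_par = 10 × 1.091 = 10.91 V
I_R3 = V/R3 = 10.91/1.3 = 8.393 A

Final answer: 8.393 A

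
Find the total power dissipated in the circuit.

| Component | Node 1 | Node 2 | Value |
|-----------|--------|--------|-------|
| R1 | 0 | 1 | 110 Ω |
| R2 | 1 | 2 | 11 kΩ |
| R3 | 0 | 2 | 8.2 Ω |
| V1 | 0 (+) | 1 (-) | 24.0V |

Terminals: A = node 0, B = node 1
Nodal analysis, taking node 1 as the 0 V reference.
Source V1 fixes V_0 = 24 V.
KCL at each unknown node (sum of currents leaving = 0; resistances in Ω):
  Node 2: (V_2 - 0)/11000 + (V_2 - 24)/8.2 = 0
Collecting terms: 0.122 × V_2 = 2.927  =>  V_2 = 23.98 V
Power in each resistor, P = (ΔV)²/R:
  P_R1 = (24 - 0)²/110 = 5.236 W
  P_R2 = (0 - 23.98)²/11000 = 0.05229 W
  P_R3 = (24 - 23.98)²/8.2 = 0.00003898 W
P_total = P_R1 + P_R2 + P_R3 = 5.289 W

Final answer: 5.289 W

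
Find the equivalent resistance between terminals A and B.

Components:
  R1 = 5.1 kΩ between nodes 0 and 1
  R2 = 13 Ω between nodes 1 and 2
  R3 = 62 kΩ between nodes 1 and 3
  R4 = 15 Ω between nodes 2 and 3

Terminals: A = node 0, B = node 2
Reduce the network between node 0 (A) and node 2 (B) by series/parallel combination:
  Rs1 = R3 + R4 (series, joined only at node 3) = 62000 + 15 = 62020 Ω
  Rp1 = R2 ‖ Rs1 (parallel, both between nodes 1 and 2) = 1/(1/13 + 1/62020) = 13 Ω
  Rs2 = R1 + Rp1 (series, joined only at node 1) = 5100 + 13 = 5113 Ω
R_eq = 5.113 kΩ

Final answer: 5.113 kΩ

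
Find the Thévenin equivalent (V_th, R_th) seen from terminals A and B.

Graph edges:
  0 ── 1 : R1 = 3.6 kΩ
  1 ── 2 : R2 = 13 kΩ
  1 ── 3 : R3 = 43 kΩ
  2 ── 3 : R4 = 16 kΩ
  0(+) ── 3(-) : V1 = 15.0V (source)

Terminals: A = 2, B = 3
Step 1 — V_th is the open-circuit voltage V_A - V_B (nothing connected across the terminals).
Nodal analysis, taking node 3 as the 0 V reference.
Source V1 fixes V_0 = 15 V.
KCL at each unknown node (sum of currents leaving = 0; resistances in Ω):
  Node 1: (V_1 - 15)/3600 + (V_1 - V_2)/13000 + (V_1 - 0)/43000 = 0
  Node 2: (V_2 - V_1)/13000 + (V_2 - 0)/16000 = 0
Collecting terms (coefficients in siemens):
  0.000378·V_1 - 0.00007692·V_2 = 0.004167
  0.0001394·V_2 - 0.00007692·V_1 = 0
Determinant D = (0.000378)(0.0001394) - (-0.00007692)(-0.00007692) = 0.00000004678
V_1 = [(0.004167)(0.0001394) - (-0.00007692)(0)]/D = 12.42 V
V_2 = [(0.000378)(0) - (0.004167)(-0.00007692)]/D = 6.852 V
V_th = V_2 - V_3 = 6.852 - 0 = 6.852 V
Step 2 — R_th: zero the source — replace V1 by a short circuit (node 3 merges into node 0) — and find the resistance seen between A (node 2) and B (node 0).
Reduce the network between node 2 (A) and node 0 (B) by series/parallel combination:
  Rp1 = R1 ‖ R3 (parallel, both between nodes 0 and 1) = 1/(1/3600 + 1/43000) = 3322 Ω
  Rs1 = R2 + Rp1 (series, joined only at node 1) = 13000 + 3322 = 16320 Ω
  Rp2 = R4 ‖ Rs1 (parallel, both between nodes 0 and 2) = 1/(1/16000 + 1/16320) = 8080 Ω
R_th = 8.08 kΩ

Final answer: V_th = 6.852 V, R_th = 8.08 kΩ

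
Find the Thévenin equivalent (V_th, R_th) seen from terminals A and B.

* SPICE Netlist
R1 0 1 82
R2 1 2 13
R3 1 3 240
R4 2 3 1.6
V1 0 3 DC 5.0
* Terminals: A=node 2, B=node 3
Step 1 — V_th is the open-circuit voltage V_A - V_B (nothing connected across the terminals).
Nodal analysis, taking node 3 as the 0 V reference.
Source V1 fixes V_0 = 5 V.
KCL at each unknown node (sum of currents leaving = 0; resistances in Ω):
  Node 1: (V_1 - 5)/82 + (V_1 - V_2)/13 + (V_1 - 0)/240 = 0
  Node 2: (V_2 - V_1)/13 + (V_2 - 0)/1.6 = 0
Collecting terms (coefficients in siemens):
  0.09328·V_1 - 0.07692·V_2 = 0.06098
  0.7019·V_2 - 0.07692·V_1 = 0
Determinant D = (0.09328)(0.7019) - (-0.07692)(-0.07692) = 0.05956
V_1 = [(0.06098)(0.7019) - (-0.07692)(0)]/D = 0.7186 V
V_2 = [(0.09328)(0) - (0.06098)(-0.07692)]/D = 0.07875 V
V_th = V_2 - V_3 = 0.07875 - 0 = 0.07875 V
Step 2 — R_th: zero the source — replace V1 by a short circuit (node 3 merges into node 0) — and find the resistance seen between A (node 2) and B (node 0).
Reduce the network between node 2 (A) and node 0 (B) by series/parallel combination:
  Rp1 = R1 ‖ R3 (parallel, both between nodes 0 and 1) = 1/(1/82 + 1/240) = 61.12 Ω
  Rs1 = R2 + Rp1 (series, joined only at node 1) = 13 + 61.12 = 74.12 Ω
  Rp2 = R4 ‖ Rs1 (parallel, both between nodes 0 and 2) = 1/(1/1.6 + 1/74.12) = 1.566 Ω
R_th = 1.566 Ω

Final answer: V_th = 0.07875 V, R_th = 1.566 Ω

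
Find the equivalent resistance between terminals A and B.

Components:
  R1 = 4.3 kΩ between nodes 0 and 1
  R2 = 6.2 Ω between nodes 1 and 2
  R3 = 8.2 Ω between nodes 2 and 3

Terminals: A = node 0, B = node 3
Reduce the network between node 0 (A) and node 3 (B) by series/parallel combination:
  Rs1 = R1 + R2 (series, joined only at node 1) = 4300 + 6.2 = 4306 Ω
  Rs2 = R3 + Rs1 (series, joined only at node 2) = 8.2 + 4306 = 4314 Ω
R_eq = 4.314 kΩ

Final answer: 4.314 kΩ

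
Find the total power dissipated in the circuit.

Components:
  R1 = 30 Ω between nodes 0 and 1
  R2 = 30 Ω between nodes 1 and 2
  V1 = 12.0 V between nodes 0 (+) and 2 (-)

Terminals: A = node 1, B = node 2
Nodal analysis, taking node 2 as the 0 V reference.
Source V1 fixes V_0 = 12 V.
KCL at each unknown node (sum of currents leaving = 0; resistances in Ω):
  Node 1: (V_1 - 12)/30 + (V_1 - 0)/30 = 0
Collecting terms: 0.06667 × V_1 = 0.4  =>  V_1 = 6 V
Power in each resistor, P = (ΔV)²/R:
  P_R1 = (12 - 6)²/30 = 1.2 W
  P_R2 = (6 - 0)²/30 = 1.2 W
P_total = P_R1 + P_R2 = 2.4 W

Final answer: 2.4 W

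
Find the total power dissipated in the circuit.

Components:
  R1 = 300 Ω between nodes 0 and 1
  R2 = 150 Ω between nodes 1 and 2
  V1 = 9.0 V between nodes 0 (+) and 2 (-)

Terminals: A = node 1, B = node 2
Nodal analysis, taking node 2 as the 0 V reference.
Source V1 fixes V_0 = 9 V.
KCL at each unknown node (sum of currents leaving = 0; resistances in Ω):
  Node 1: (V_1 - 9)/300 + (V_1 - 0)/150 = 0
Collecting terms: 0.01 × V_1 = 0.03  =>  V_1 = 3 V
Power in each resistor, P = (ΔV)²/R:
  P_R1 = (9 - 3)²/300 = 0.12 W
  P_R2 = (3 - 0)²/150 = 0.06 W
P_total = P_R1 + P_R2 = 0.18 W

Final answer: 0.18 W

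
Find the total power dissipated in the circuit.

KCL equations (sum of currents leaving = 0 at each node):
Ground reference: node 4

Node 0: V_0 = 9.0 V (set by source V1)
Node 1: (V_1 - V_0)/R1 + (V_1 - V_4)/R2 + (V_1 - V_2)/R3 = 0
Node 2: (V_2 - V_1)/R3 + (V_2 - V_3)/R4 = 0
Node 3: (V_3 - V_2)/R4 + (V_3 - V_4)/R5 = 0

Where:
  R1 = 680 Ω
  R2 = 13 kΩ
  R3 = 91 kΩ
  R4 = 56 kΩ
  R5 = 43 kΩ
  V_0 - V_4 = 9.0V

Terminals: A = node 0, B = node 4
Nodal analysis, taking node 4 as the 0 V reference.
Source V1 fixes V_0 = 9 V.
KCL at each unknown node (sum of currents leaving = 0; resistances in Ω):
  Node 1: (V_1 - 9)/680 + (V_1 - 0)/13000 + (V_1 - V_2)/91000 = 0
  Node 2: (V_2 - V_1)/91000 + (V_2 - V_3)/56000 = 0
  Node 3: (V_3 - V_2)/56000 + (V_3 - 0)/43000 = 0
Collecting terms (coefficients in siemens):
  0.001559·V_1 - 0.00001099·V_2 = 0.01324
  0.00002885·V_2 - 0.00001099·V_1 - 0.00001786·V_3 = 0
  0.00004111·V_3 - 0.00001786·V_2 = 0
Solving these 3 simultaneous equations (Gaussian elimination) gives:
  V_1 = 8.524 V, V_2 = 4.441 V, V_3 = 1.929 V
Power in each resistor, P = (ΔV)²/R:
  P_R1 = (9 - 8.524)²/680 = 0.0003337 W
  P_R2 = (8.524 - 0)²/13000 = 0.005589 W
  P_R3 = (8.524 - 4.441)²/91000 = 0.0001831 W
  P_R4 = (4.441 - 1.929)²/56000 = 0.0001127 W
  P_R5 = (1.929 - 0)²/43000 = 0.00008654 W
P_total = P_R1 + P_R2 + P_R3 + P_R4 + P_R5 = 0.006305 W

Final answer: 0.006305 W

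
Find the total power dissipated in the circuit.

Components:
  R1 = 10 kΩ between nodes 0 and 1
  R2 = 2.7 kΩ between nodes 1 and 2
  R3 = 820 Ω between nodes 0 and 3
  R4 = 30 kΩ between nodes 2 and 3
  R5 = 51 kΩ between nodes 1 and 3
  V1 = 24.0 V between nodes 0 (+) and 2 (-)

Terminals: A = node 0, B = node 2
Nodal analysis, taking node 2 as the 0 V reference.
Source V1 fixes V_0 = 24 V.
KCL at each unknown node (sum of currents leaving = 0; resistances in Ω):
  Node 1: (V_1 - 24)/10000 + (V_1 - 0)/2700 + (V_1 - V_3)/51000 = 0
  Node 3: (V_3 - 24)/820 + (V_3 - 0)/30000 + (V_3 - V_1)/51000 = 0
Collecting terms (coefficients in siemens):
  0.00049·V_1 - 0.00001961·V_3 = 0.0024
  0.001272·V_3 - 0.00001961·V_1 = 0.02927
Determinant D = (0.00049)(0.001272) - (-0.00001961)(-0.00001961) = 0.0000006231
V_1 = [(0.0024)(0.001272) - (-0.00001961)(0.02927)]/D = 5.822 V
V_3 = [(0.00049)(0.02927) - (0.0024)(-0.00001961)]/D = 23.09 V
Power in each resistor, P = (ΔV)²/R:
  P_R1 = (24 - 5.822)²/10000 = 0.03304 W
  P_R2 = (5.822 - 0)²/2700 = 0.01255 W
  P_R3 = (24 - 23.09)²/820 = 0.001007 W
  P_R4 = (0 - 23.09)²/30000 = 0.01777 W
  P_R5 = (5.822 - 23.09)²/51000 = 0.005847 W
P_total = P_R1 + P_R2 + P_R3 + P_R4 + P_R5 = 0.07023 W

Final answer: 0.07023 W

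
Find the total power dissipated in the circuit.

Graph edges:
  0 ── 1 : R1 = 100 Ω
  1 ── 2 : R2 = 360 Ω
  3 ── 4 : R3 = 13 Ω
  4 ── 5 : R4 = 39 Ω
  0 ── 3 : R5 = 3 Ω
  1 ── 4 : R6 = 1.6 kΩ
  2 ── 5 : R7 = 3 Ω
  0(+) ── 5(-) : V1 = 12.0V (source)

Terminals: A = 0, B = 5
Nodal analysis, taking node 5 as the 0 V reference.
Source V1 fixes V_0 = 12 V.
KCL at each unknown node (sum of currents leaving = 0; resistances in Ω):
  Node 1: (V_1 - 12)/100 + (V_1 - V_2)/360 + (V_1 - V_4)/1600 = 0
  Node 2: (V_2 - V_1)/360 + (V_2 - 0)/3 = 0
  Node 3: (V_3 - V_4)/13 + (V_3 - 12)/3 = 0
  Node 4: (V_4 - V_3)/13 + (V_4 - 0)/39 + (V_4 - V_1)/1600 = 0
Collecting terms (coefficients in siemens):
  0.0134·V_1 - 0.002778·V_2 - 0.000625·V_4 = 0.12
  0.3361·V_2 - 0.002778·V_1 = 0
  0.4103·V_3 - 0.07692·V_4 = 4
  0.1032·V_4 - 0.000625·V_1 - 0.07692·V_3 = 0
Solving these 4 simultaneous equations (Gaussian elimination) gives:
  V_1 = 9.366 V, V_2 = 0.07741 V, V_3 = 11.35 V, V_4 = 8.515 V
Power in each resistor, P = (ΔV)²/R:
  P_R1 = (12 - 9.366)²/100 = 0.06935 W
  P_R2 = (9.366 - 0.07741)²/360 = 0.2397 W
  P_R3 = (11.35 - 8.515)²/13 = 0.6167 W
  P_R4 = (8.515 - 0)²/39 = 1.859 W
  P_R5 = (12 - 11.35)²/3 = 0.1423 W
  P_R6 = (9.366 - 8.515)²/1600 = 0.000453 W
  P_R7 = (0.07741 - 0)²/3 = 0.001997 W
P_total = P_R1 + P_R2 + P_R3 + P_R4 + P_R5 + P_R6 + P_R7 = 2.93 W

Final answer: 2.93 W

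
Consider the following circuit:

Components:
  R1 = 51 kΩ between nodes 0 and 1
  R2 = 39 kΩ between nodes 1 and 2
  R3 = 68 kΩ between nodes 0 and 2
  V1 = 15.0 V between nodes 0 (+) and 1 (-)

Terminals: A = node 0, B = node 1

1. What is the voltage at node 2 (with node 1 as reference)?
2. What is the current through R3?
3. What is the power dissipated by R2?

Nodal analysis, taking node 1 as the 0 V reference.
Source V1 fixes V_0 = 15 V.
KCL at each unknown node (sum of currents leaving = 0; resistances in Ω):
  Node 2: (V_2 - 0)/39000 + (V_2 - 15)/68000 = 0
Collecting terms: 0.00004035 × V_2 = 0.0002206  =>  V_2 = 5.467 V
Part 1:
  Read off the nodal solution: V_2 = 5.467 V
Part 2:
  I_R3 = (V_0 - V_2)/R3 = (15 - 5.467)/68000 = 0.0001402 A
  Magnitude: I_R3 = 0.0001402 A
Part 3:
  I_R2 = (V_1 - V_2)/R2 = (0 - 5.467)/39000 = -0.0001402 A
  P_R2 = I_R2² × R2 = (-0.0001402)² × 39000 = 0.0007664 W

Final answers:
1. V_2 = 5.467 V
2. I_R3 = 0.0001402 A
3. P_R2 = 0.0007664 W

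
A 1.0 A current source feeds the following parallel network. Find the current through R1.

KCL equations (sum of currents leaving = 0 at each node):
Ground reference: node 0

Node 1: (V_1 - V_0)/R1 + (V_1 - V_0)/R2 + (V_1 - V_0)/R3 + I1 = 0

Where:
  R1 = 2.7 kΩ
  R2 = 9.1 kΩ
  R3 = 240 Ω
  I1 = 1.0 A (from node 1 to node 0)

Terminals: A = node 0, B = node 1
All resistors sit directly between nodes 0 and 1, so they are in parallel and share one voltage V; the full source current 1 A splits among them.
1/R_par = 1/2700 + 1/9100 + 1/240 = 0.004647 S  =>  R_par = 215.2 Ω
V = I × R_par = 1 × 215.2 = 215.2 V
I_R1 = V/R1 = 215.2/2700 = 0.0797 A

Final answer: 0.0797 A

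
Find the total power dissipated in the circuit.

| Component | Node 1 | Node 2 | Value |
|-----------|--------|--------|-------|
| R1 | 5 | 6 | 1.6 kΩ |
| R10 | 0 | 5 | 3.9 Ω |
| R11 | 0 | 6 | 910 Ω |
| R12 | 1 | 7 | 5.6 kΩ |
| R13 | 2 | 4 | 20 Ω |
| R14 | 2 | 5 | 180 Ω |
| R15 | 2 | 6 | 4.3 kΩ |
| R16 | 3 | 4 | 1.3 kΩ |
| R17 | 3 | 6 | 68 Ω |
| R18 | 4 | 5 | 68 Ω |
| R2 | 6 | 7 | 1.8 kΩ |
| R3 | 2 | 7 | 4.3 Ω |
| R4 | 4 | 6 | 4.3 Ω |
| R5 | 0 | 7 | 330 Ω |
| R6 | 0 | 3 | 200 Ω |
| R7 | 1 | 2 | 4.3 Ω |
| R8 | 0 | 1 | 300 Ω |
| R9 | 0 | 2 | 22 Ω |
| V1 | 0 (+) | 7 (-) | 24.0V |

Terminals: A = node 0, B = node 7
Nodal analysis, taking node 7 as the 0 V reference.
Source V1 fixes V_0 = 24 V.
KCL at each unknown node (sum of currents leaving = 0; resistances in Ω):
  Node 1: (V_1 - V_2)/4.3 + (V_1 - 24)/300 + (V_1 - 0)/5600 = 0
  Node 2: (V_2 - 0)/4.3 + (V_2 - V_1)/4.3 + (V_2 - 24)/22 + (V_2 - V_4)/20 + (V_2 - V_5)/180 + (V_2 - V_6)/4300 = 0
  Node 3: (V_3 - 24)/200 + (V_3 - V_4)/1300 + (V_3 - V_6)/68 = 0
  Node 4: (V_4 - V_6)/4.3 + (V_4 - V_2)/20 + (V_4 - V_3)/1300 + (V_4 - V_5)/68 = 0
  Node 5: (V_5 - V_6)/1600 + (V_5 - 24)/3.9 + (V_5 - V_2)/180 + (V_5 - V_4)/68 = 0
  Node 6: (V_6 - V_5)/1600 + (V_6 - 0)/1800 + (V_6 - V_4)/4.3 + (V_6 - 24)/910 + (V_6 - V_2)/4300 + (V_6 - V_3)/68 = 0
Collecting terms (coefficients in siemens):
  0.2361·V_1 - 0.2326·V_2 = 0.08
  0.5664·V_2 - 0.2326·V_1 - 0.05·V_4 - 0.005556·V_5 - 0.0002326·V_6 = 1.091
  0.02048·V_3 - 0.0007692·V_4 - 0.01471·V_6 = 0.12
  0.298·V_4 - 0.05·V_2 - 0.0007692·V_3 - 0.01471·V_5 - 0.2326·V_6 = 0
  0.2773·V_5 - 0.005556·V_2 - 0.01471·V_4 - 0.000625·V_6 = 6.154
  0.2498·V_6 - 0.0002326·V_2 - 0.01471·V_3 - 0.2326·V_4 - 0.000625·V_5 = 0.02637
Solving these 6 simultaneous equations (Gaussian elimination) gives:
  V_1 = 5.65 V, V_2 = 5.391 V, V_3 = 13.9 V, V_4 = 10.38 V
  V_5 = 22.87 V, V_6 = 10.65 V
Power in each resistor, P = (ΔV)²/R:
  P_R1 = (22.87 - 10.65)²/1600 = 0.0934 W
  P_R2 = (10.65 - 0)²/1800 = 0.06302 W
  P_R3 = (5.391 - 0)²/4.3 = 6.759 W
  P_R4 = (10.38 - 10.65)²/4.3 = 0.01705 W
  P_R5 = (24 - 0)²/330 = 1.745 W
  P_R6 = (24 - 13.9)²/200 = 0.51 W
  P_R7 = (5.65 - 5.391)²/4.3 = 0.01556 W
  P_R8 = (24 - 5.65)²/300 = 1.122 W
  P_R9 = (24 - 5.391)²/22 = 15.74 W
  P_R10 = (24 - 22.87)²/3.9 = 0.3247 W
  P_R11 = (24 - 10.65)²/910 = 0.1958 W
  P_R12 = (5.65 - 0)²/5600 = 0.0057 W
  P_R13 = (5.391 - 10.38)²/20 = 1.244 W
  P_R14 = (5.391 - 22.87)²/180 = 1.698 W
  P_R15 = (5.391 - 10.65)²/4300 = 0.006432 W
  P_R16 = (13.9 - 10.38)²/1300 = 0.009534 W
  P_R17 = (13.9 - 10.65)²/68 = 0.1553 W
  P_R18 = (10.38 - 22.87)²/68 = 2.296 W
P_total = P_R1 + P_R2 + P_R3 + P_R4 + P_R5 + P_R6 + P_R7 + P_R8 + P_R9 + P_R10 + P_R11 + P_R12 + P_R13 + P_R14 + P_R15 + P_R16 + P_R17 + P_R18 = 32 W

Final answer: 32 W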